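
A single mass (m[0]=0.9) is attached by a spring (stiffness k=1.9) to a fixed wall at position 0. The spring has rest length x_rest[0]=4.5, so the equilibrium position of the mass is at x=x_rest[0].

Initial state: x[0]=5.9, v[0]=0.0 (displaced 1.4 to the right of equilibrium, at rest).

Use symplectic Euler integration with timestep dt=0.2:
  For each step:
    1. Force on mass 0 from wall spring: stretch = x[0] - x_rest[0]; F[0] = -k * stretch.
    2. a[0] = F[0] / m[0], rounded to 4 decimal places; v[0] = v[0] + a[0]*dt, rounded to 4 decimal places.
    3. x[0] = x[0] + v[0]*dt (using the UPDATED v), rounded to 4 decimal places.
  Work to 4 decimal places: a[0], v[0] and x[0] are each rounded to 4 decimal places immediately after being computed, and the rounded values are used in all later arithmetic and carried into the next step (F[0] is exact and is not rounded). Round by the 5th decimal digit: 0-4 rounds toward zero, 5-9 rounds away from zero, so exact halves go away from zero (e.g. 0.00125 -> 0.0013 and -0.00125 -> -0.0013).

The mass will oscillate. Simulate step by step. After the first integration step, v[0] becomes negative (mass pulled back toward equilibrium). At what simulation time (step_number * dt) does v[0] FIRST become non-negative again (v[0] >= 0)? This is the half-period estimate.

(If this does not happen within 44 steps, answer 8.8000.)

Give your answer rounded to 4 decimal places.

Answer: 2.2000

Derivation:
Step 0: x=[5.9000] v=[0.0000]
Step 1: x=[5.7818] v=[-0.5911]
Step 2: x=[5.5553] v=[-1.1323]
Step 3: x=[5.2397] v=[-1.5779]
Step 4: x=[4.8617] v=[-1.8902]
Step 5: x=[4.4531] v=[-2.0429]
Step 6: x=[4.0485] v=[-2.0231]
Step 7: x=[3.6820] v=[-1.8325]
Step 8: x=[3.3846] v=[-1.4871]
Step 9: x=[3.1814] v=[-1.0162]
Step 10: x=[3.0895] v=[-0.4595]
Step 11: x=[3.1167] v=[0.1360]
First v>=0 after going negative at step 11, time=2.2000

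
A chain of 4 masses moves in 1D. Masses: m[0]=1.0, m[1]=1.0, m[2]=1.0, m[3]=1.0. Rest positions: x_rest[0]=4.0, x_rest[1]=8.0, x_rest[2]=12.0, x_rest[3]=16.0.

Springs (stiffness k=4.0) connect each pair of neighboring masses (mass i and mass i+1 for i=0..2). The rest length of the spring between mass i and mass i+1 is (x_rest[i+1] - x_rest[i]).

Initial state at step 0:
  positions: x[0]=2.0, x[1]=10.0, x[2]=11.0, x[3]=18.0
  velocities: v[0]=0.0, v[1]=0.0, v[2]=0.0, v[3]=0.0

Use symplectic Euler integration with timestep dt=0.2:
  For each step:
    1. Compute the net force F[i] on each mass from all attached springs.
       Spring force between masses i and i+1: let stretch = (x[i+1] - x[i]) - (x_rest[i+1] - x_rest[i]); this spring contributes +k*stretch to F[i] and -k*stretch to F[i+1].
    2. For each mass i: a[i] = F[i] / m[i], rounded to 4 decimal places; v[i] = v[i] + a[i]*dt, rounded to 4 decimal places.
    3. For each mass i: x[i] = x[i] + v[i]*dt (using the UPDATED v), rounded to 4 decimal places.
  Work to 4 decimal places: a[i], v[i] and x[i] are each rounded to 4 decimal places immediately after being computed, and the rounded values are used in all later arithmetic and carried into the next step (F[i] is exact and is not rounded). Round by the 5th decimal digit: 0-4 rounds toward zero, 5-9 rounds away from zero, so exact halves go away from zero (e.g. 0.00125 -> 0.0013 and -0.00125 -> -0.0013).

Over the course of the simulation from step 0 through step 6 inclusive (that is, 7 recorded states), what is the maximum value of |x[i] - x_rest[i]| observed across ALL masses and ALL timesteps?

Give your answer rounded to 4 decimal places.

Answer: 2.2594

Derivation:
Step 0: x=[2.0000 10.0000 11.0000 18.0000] v=[0.0000 0.0000 0.0000 0.0000]
Step 1: x=[2.6400 8.8800 11.9600 17.5200] v=[3.2000 -5.6000 4.8000 -2.4000]
Step 2: x=[3.6384 7.2544 13.3168 16.7904] v=[4.9920 -8.1280 6.7840 -3.6480]
Step 3: x=[4.5754 6.0202 14.2594 16.1450] v=[4.6848 -6.1709 4.7130 -3.2269]
Step 4: x=[5.1035 5.8731 14.1854 15.8379] v=[2.6406 -0.7354 -0.3699 -1.5354]
Step 5: x=[5.1148 6.9329 13.0459 15.9064] v=[0.0563 5.2988 -5.6977 0.3426]
Step 6: x=[4.7770 8.6798 11.3860 16.1572] v=[-1.6892 8.7347 -8.2997 1.2542]
Max displacement = 2.2594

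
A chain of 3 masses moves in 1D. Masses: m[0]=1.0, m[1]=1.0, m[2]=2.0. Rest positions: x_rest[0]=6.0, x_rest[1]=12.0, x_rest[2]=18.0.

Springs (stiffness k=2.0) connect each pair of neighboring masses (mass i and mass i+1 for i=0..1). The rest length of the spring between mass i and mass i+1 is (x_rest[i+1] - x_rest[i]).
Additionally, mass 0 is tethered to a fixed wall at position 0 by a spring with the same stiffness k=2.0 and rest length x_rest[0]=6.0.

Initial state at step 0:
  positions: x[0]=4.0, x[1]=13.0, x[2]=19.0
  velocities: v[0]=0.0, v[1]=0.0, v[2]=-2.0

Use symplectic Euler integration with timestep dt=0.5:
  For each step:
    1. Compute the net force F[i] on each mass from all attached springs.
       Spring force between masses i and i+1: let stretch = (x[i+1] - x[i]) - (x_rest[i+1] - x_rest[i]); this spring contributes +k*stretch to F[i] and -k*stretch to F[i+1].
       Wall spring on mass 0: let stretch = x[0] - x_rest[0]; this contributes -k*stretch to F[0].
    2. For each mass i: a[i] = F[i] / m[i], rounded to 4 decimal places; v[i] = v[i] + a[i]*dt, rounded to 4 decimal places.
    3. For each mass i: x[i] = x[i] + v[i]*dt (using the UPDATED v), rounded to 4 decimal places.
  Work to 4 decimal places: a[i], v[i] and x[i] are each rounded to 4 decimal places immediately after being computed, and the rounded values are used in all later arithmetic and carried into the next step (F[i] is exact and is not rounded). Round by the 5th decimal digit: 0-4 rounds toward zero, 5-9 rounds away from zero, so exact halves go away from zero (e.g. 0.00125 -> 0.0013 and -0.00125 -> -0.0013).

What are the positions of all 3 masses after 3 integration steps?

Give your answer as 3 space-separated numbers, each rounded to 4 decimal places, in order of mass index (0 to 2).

Answer: 7.1250 11.8125 15.7188

Derivation:
Step 0: x=[4.0000 13.0000 19.0000] v=[0.0000 0.0000 -2.0000]
Step 1: x=[6.5000 11.5000 18.0000] v=[5.0000 -3.0000 -2.0000]
Step 2: x=[8.2500 10.7500 16.8750] v=[3.5000 -1.5000 -2.2500]
Step 3: x=[7.1250 11.8125 15.7188] v=[-2.2500 2.1250 -2.3125]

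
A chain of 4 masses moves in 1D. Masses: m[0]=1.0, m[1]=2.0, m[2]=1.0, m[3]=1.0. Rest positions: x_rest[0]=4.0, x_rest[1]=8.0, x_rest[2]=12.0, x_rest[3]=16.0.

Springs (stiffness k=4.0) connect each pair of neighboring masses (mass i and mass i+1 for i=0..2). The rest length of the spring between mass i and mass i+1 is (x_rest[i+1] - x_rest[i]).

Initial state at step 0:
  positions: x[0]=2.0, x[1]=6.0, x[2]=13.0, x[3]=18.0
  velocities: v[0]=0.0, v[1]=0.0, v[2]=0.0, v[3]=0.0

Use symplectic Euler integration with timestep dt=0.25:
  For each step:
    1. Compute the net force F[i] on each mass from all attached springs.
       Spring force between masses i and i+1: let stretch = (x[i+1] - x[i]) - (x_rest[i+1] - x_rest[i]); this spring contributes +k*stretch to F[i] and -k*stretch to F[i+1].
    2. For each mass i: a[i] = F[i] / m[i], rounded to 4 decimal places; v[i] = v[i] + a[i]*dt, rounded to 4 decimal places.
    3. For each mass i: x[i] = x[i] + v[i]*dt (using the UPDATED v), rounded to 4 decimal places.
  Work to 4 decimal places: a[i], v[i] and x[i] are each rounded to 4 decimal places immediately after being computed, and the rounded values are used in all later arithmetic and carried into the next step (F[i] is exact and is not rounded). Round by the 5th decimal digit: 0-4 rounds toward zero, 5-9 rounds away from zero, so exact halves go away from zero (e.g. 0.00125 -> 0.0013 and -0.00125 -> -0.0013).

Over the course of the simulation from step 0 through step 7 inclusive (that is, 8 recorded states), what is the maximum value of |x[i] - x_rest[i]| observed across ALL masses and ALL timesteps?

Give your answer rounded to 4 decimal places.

Answer: 3.4219

Derivation:
Step 0: x=[2.0000 6.0000 13.0000 18.0000] v=[0.0000 0.0000 0.0000 0.0000]
Step 1: x=[2.0000 6.3750 12.5000 17.7500] v=[0.0000 1.5000 -2.0000 -1.0000]
Step 2: x=[2.0938 6.9688 11.7813 17.1875] v=[0.3750 2.3750 -2.8750 -2.2500]
Step 3: x=[2.4063 7.5548 11.2110 16.2735] v=[1.2500 2.3438 -2.2813 -3.6562]
Step 4: x=[3.0059 7.9542 10.9923 15.0938] v=[2.3985 1.5977 -0.8750 -4.7187]
Step 5: x=[3.8426 8.1149 11.0394 13.8888] v=[3.3468 0.6426 0.1884 -4.8202]
Step 6: x=[4.7474 8.1071 11.0677 12.9714] v=[3.6191 -0.0313 0.1133 -3.6696]
Step 7: x=[5.4921 8.0494 10.8318 12.5781] v=[2.9788 -0.2309 -0.9436 -1.5733]
Max displacement = 3.4219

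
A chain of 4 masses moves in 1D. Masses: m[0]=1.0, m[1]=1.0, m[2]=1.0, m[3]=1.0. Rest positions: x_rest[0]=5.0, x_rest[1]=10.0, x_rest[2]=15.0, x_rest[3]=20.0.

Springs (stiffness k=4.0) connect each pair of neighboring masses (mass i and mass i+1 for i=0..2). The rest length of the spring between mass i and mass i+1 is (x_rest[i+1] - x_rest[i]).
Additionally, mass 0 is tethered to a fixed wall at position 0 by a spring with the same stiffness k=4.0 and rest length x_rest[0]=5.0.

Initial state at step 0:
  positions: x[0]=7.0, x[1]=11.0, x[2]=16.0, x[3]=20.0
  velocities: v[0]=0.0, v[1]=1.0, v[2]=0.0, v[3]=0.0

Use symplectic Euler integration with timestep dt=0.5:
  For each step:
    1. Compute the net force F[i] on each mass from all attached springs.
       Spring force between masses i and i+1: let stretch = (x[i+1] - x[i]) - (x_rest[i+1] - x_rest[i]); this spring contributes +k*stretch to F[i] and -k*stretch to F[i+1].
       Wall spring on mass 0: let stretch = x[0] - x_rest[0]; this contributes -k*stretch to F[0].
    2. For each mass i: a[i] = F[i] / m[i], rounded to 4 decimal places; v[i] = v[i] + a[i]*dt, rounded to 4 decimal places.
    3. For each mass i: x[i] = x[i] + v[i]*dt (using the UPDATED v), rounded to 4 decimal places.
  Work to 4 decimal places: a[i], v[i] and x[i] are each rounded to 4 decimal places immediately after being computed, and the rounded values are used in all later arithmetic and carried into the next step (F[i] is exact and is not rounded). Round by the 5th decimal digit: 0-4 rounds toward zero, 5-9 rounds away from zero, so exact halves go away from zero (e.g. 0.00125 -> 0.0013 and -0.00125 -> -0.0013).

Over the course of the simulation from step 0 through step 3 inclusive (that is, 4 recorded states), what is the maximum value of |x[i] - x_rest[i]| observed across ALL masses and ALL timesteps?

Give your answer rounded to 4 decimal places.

Answer: 2.5000

Derivation:
Step 0: x=[7.0000 11.0000 16.0000 20.0000] v=[0.0000 1.0000 0.0000 0.0000]
Step 1: x=[4.0000 12.5000 15.0000 21.0000] v=[-6.0000 3.0000 -2.0000 2.0000]
Step 2: x=[5.5000 8.0000 17.5000 21.0000] v=[3.0000 -9.0000 5.0000 0.0000]
Step 3: x=[4.0000 10.5000 14.0000 22.5000] v=[-3.0000 5.0000 -7.0000 3.0000]
Max displacement = 2.5000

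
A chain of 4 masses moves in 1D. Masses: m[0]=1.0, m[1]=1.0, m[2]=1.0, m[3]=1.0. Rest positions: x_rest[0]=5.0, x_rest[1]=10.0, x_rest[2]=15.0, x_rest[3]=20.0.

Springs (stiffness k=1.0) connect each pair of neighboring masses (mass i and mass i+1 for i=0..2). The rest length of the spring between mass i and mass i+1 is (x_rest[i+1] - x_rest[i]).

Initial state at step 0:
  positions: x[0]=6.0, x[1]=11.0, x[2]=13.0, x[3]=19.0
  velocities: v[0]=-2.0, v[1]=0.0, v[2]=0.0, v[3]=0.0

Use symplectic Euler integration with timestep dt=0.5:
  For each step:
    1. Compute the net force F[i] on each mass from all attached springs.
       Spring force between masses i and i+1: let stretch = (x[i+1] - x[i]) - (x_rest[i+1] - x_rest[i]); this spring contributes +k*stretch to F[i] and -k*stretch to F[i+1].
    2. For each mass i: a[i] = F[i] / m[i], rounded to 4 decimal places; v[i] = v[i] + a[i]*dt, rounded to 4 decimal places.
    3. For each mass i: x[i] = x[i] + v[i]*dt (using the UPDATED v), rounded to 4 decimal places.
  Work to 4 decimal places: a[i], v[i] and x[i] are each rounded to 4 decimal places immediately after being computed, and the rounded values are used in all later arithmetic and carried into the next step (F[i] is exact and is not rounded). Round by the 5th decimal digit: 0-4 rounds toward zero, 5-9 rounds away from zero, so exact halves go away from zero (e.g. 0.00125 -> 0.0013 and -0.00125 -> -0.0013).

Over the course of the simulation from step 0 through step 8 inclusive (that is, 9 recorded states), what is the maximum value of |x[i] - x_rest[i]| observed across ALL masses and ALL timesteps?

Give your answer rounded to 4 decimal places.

Step 0: x=[6.0000 11.0000 13.0000 19.0000] v=[-2.0000 0.0000 0.0000 0.0000]
Step 1: x=[5.0000 10.2500 14.0000 18.7500] v=[-2.0000 -1.5000 2.0000 -0.5000]
Step 2: x=[4.0625 9.1250 15.2500 18.5625] v=[-1.8750 -2.2500 2.5000 -0.3750]
Step 3: x=[3.1406 8.2656 15.7969 18.7969] v=[-1.8438 -1.7188 1.0938 0.4688]
Step 4: x=[2.2500 8.0078 15.2110 19.5313] v=[-1.7813 -0.5157 -1.1719 1.4688]
Step 5: x=[1.5488 8.1113 13.9043 20.4357] v=[-1.4024 0.2070 -2.6134 1.8087]
Step 6: x=[1.2382 8.0224 12.7822 20.9572] v=[-0.6212 -0.1778 -2.2442 1.0430]
Step 7: x=[1.3737 7.4274 12.5139 20.6850] v=[0.2709 -1.1900 -0.5366 -0.5445]
Step 8: x=[1.7726 6.5906 13.0168 19.6200] v=[0.7978 -1.6736 1.0057 -2.1301]
Max displacement = 3.7618

Answer: 3.7618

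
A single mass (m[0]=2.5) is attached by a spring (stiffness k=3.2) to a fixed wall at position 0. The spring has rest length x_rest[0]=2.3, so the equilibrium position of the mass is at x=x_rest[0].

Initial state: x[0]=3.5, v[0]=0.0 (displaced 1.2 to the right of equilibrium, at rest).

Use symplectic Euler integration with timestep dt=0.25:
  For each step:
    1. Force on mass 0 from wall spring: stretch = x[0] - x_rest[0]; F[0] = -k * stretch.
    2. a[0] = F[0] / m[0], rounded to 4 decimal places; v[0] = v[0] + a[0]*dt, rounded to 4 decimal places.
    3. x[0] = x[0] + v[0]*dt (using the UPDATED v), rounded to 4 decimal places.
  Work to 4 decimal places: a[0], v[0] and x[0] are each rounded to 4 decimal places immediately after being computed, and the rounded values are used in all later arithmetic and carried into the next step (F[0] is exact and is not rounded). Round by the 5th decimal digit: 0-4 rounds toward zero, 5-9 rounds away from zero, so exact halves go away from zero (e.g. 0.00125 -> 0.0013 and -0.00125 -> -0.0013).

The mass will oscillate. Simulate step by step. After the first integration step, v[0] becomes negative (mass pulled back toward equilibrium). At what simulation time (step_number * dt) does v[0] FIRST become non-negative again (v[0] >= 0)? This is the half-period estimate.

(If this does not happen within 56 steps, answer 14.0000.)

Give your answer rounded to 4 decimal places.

Step 0: x=[3.5000] v=[0.0000]
Step 1: x=[3.4040] v=[-0.3840]
Step 2: x=[3.2197] v=[-0.7373]
Step 3: x=[2.9618] v=[-1.0316]
Step 4: x=[2.6510] v=[-1.2434]
Step 5: x=[2.3121] v=[-1.3557]
Step 6: x=[1.9722] v=[-1.3596]
Step 7: x=[1.6585] v=[-1.2547]
Step 8: x=[1.3962] v=[-1.0494]
Step 9: x=[1.2062] v=[-0.7602]
Step 10: x=[1.1037] v=[-0.4102]
Step 11: x=[1.0969] v=[-0.0274]
Step 12: x=[1.1863] v=[0.3576]
First v>=0 after going negative at step 12, time=3.0000

Answer: 3.0000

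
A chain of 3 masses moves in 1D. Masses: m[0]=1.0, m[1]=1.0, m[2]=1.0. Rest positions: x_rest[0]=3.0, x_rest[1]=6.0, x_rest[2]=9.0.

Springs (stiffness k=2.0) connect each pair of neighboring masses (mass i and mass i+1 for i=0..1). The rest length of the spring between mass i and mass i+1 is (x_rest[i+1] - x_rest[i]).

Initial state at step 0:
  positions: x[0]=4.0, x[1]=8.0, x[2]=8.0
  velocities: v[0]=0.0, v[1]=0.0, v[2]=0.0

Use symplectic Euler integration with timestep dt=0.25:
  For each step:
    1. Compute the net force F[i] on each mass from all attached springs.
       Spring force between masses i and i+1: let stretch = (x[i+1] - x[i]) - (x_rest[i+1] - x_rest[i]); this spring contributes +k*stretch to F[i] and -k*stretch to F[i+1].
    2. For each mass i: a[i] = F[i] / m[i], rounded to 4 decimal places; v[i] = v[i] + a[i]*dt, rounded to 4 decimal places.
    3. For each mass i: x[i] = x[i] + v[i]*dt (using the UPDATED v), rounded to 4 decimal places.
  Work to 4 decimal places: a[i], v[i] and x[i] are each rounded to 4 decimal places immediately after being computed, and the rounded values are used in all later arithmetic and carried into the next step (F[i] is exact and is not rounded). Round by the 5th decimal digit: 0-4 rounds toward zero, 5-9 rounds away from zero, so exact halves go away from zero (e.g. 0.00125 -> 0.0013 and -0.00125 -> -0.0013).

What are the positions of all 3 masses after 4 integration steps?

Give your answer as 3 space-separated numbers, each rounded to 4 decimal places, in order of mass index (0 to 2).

Step 0: x=[4.0000 8.0000 8.0000] v=[0.0000 0.0000 0.0000]
Step 1: x=[4.1250 7.5000 8.3750] v=[0.5000 -2.0000 1.5000]
Step 2: x=[4.2969 6.6875 9.0156] v=[0.6875 -3.2500 2.5625]
Step 3: x=[4.3926 5.8672 9.7402] v=[0.3828 -3.2813 2.8985]
Step 4: x=[4.2976 5.3467 10.3557] v=[-0.3799 -2.0821 2.4620]

Answer: 4.2976 5.3467 10.3557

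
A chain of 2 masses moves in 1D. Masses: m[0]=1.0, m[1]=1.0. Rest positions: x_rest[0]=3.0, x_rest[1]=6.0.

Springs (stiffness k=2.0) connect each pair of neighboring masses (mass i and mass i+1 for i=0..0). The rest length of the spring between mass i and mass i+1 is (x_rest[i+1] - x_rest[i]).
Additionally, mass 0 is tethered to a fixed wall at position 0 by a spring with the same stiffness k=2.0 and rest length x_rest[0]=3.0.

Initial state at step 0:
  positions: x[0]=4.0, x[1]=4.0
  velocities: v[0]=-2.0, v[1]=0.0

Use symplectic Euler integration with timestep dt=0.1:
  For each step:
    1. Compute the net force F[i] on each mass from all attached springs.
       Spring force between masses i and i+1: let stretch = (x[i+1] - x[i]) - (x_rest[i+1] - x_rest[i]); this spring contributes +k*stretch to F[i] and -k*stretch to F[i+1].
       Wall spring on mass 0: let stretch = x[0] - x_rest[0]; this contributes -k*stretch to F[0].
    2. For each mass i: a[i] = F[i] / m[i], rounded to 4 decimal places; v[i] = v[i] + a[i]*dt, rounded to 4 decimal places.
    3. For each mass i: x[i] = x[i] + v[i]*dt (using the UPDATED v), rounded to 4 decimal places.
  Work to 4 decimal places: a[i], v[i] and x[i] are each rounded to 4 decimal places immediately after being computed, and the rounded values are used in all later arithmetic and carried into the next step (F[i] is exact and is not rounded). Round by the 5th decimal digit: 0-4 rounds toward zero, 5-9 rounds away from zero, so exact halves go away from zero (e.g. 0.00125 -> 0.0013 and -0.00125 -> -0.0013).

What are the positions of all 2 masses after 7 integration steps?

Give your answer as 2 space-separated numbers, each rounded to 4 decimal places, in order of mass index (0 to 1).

Answer: 1.2677 5.1609

Derivation:
Step 0: x=[4.0000 4.0000] v=[-2.0000 0.0000]
Step 1: x=[3.7200 4.0600] v=[-2.8000 0.6000]
Step 2: x=[3.3724 4.1732] v=[-3.4760 1.1320]
Step 3: x=[2.9734 4.3304] v=[-3.9903 1.5718]
Step 4: x=[2.5420 4.5204] v=[-4.3136 1.9004]
Step 5: x=[2.0994 4.7309] v=[-4.4263 2.1047]
Step 6: x=[1.6674 4.9487] v=[-4.3199 2.1784]
Step 7: x=[1.2677 5.1609] v=[-3.9971 2.1221]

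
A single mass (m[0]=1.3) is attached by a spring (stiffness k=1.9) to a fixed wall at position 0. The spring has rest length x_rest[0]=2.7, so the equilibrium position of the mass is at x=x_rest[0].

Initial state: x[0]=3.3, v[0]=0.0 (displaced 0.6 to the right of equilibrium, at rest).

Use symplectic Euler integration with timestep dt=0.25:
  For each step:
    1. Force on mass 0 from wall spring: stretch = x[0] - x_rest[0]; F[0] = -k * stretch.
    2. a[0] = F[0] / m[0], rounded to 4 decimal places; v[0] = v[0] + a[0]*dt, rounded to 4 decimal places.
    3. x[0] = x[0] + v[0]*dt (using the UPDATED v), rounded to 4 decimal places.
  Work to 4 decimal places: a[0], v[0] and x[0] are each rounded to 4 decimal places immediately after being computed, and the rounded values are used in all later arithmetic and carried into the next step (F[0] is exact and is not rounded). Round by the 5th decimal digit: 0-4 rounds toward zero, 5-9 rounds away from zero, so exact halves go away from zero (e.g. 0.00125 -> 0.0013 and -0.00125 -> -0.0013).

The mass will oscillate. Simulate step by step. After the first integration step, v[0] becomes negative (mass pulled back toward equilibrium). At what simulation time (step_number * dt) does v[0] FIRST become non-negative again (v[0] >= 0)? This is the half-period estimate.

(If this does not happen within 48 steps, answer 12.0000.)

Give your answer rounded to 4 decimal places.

Step 0: x=[3.3000] v=[0.0000]
Step 1: x=[3.2452] v=[-0.2192]
Step 2: x=[3.1406] v=[-0.4184]
Step 3: x=[2.9958] v=[-0.5794]
Step 4: x=[2.8239] v=[-0.6875]
Step 5: x=[2.6407] v=[-0.7328]
Step 6: x=[2.4629] v=[-0.7111]
Step 7: x=[2.3068] v=[-0.6245]
Step 8: x=[2.1866] v=[-0.4808]
Step 9: x=[2.1133] v=[-0.2932]
Step 10: x=[2.0936] v=[-0.0788]
Step 11: x=[2.1293] v=[0.1428]
First v>=0 after going negative at step 11, time=2.7500

Answer: 2.7500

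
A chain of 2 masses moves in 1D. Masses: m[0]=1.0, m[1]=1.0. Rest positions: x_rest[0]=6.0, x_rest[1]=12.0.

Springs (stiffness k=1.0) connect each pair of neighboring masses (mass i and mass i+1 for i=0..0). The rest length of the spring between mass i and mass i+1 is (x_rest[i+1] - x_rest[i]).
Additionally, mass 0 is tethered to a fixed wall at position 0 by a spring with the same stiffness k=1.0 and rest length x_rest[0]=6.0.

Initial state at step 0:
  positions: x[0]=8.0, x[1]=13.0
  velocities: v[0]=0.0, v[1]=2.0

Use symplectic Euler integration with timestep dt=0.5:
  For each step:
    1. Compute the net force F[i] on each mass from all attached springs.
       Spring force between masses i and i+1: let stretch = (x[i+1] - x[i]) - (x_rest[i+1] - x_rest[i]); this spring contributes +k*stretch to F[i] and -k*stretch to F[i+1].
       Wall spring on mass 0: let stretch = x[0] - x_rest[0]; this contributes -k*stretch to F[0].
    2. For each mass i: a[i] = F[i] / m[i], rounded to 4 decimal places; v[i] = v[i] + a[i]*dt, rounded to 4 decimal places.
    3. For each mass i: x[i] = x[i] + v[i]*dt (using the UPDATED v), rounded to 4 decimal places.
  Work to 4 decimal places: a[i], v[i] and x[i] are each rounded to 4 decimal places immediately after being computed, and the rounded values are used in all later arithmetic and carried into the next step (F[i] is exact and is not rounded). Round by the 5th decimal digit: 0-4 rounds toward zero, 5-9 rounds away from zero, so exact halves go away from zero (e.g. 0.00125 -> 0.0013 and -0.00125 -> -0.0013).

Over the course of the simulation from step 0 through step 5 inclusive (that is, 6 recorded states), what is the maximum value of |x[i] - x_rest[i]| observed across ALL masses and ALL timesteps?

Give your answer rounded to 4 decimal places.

Answer: 3.5469

Derivation:
Step 0: x=[8.0000 13.0000] v=[0.0000 2.0000]
Step 1: x=[7.2500 14.2500] v=[-1.5000 2.5000]
Step 2: x=[6.4375 15.2500] v=[-1.6250 2.0000]
Step 3: x=[6.2188 15.5469] v=[-0.4375 0.5938]
Step 4: x=[6.7774 15.0118] v=[1.1172 -1.0703]
Step 5: x=[7.7003 13.9181] v=[1.8457 -2.1875]
Max displacement = 3.5469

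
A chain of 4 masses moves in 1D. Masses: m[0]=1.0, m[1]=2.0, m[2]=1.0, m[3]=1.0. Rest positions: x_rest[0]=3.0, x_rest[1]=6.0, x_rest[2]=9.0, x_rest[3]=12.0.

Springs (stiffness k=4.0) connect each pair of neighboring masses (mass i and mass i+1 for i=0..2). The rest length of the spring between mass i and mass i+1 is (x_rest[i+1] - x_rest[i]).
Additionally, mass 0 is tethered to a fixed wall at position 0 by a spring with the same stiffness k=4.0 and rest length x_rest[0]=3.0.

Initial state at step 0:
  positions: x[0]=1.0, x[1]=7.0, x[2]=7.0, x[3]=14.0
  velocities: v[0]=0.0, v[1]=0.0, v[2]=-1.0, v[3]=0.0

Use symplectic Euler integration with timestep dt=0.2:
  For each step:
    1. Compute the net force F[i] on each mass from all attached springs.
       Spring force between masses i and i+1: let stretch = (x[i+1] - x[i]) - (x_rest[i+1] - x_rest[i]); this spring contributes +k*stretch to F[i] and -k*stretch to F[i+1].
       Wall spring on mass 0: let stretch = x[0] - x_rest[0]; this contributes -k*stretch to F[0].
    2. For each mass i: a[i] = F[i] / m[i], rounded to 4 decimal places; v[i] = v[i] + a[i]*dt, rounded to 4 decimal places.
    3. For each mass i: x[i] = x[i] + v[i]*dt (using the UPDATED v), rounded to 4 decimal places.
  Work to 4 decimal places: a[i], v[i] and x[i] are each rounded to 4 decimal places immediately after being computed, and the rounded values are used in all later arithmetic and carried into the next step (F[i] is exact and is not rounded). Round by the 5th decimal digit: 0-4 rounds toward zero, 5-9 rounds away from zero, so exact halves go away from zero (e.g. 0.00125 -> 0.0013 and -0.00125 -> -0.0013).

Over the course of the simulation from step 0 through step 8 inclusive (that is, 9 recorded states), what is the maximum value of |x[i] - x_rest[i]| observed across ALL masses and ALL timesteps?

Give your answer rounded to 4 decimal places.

Answer: 2.7287

Derivation:
Step 0: x=[1.0000 7.0000 7.0000 14.0000] v=[0.0000 0.0000 -1.0000 0.0000]
Step 1: x=[1.8000 6.5200 7.9200 13.3600] v=[4.0000 -2.4000 4.6000 -3.2000]
Step 2: x=[3.0672 5.7744 9.4864 12.3296] v=[6.3360 -3.7280 7.8320 -5.1520]
Step 3: x=[4.2768 5.1092 10.9138 11.3243] v=[6.0480 -3.3261 7.1370 -5.0266]
Step 4: x=[4.9353 4.8418 11.4781 10.7333] v=[3.2925 -1.3372 2.8217 -2.9550]
Step 5: x=[4.7892 5.1127 10.8615 10.7415] v=[-0.7305 1.3547 -3.0832 0.0408]
Step 6: x=[3.9286 5.8177 9.3059 11.2489] v=[-4.3031 3.5248 -7.7782 2.5368]
Step 7: x=[2.7417 6.6506 7.5030 11.9254] v=[-5.9347 4.1644 -9.0144 3.3824]
Step 8: x=[1.7415 7.2390 6.2713 12.3743] v=[-5.0009 2.9418 -6.1584 2.2445]
Max displacement = 2.7287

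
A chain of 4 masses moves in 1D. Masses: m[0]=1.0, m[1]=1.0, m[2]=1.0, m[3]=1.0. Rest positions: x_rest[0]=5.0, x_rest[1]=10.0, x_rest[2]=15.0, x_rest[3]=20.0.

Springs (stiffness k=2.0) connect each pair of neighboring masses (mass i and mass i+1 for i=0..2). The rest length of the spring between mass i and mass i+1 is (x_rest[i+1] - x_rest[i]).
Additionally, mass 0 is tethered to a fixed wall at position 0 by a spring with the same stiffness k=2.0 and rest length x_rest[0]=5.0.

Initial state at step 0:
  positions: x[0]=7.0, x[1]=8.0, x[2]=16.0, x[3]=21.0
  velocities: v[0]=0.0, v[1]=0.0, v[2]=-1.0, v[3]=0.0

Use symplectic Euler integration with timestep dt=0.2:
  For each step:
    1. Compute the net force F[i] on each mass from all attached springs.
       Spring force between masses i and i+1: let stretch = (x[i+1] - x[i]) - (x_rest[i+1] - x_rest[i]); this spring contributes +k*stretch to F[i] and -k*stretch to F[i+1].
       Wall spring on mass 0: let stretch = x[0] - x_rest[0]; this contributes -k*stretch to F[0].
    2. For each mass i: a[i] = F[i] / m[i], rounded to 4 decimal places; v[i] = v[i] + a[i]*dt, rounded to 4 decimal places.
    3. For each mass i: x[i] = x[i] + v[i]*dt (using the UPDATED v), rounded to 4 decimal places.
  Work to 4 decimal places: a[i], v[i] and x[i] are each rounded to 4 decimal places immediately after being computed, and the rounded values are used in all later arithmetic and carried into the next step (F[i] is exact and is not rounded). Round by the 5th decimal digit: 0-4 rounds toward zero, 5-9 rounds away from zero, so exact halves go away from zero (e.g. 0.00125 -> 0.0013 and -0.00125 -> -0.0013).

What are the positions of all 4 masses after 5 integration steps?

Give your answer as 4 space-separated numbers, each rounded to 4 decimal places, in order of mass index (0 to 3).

Answer: 3.2308 12.0459 14.1309 20.2867

Derivation:
Step 0: x=[7.0000 8.0000 16.0000 21.0000] v=[0.0000 0.0000 -1.0000 0.0000]
Step 1: x=[6.5200 8.5600 15.5600 21.0000] v=[-2.4000 2.8000 -2.2000 0.0000]
Step 2: x=[5.6816 9.5168 14.9952 20.9648] v=[-4.1920 4.7840 -2.8240 -0.1760]
Step 3: x=[4.6955 10.6051 14.4697 20.8520] v=[-4.9306 5.4413 -2.6275 -0.5638]
Step 4: x=[3.8065 11.5298 14.1456 20.6287] v=[-4.4450 4.6233 -1.6204 -1.1167]
Step 5: x=[3.2308 12.0459 14.1309 20.2867] v=[-2.8783 2.5803 -0.0735 -1.7099]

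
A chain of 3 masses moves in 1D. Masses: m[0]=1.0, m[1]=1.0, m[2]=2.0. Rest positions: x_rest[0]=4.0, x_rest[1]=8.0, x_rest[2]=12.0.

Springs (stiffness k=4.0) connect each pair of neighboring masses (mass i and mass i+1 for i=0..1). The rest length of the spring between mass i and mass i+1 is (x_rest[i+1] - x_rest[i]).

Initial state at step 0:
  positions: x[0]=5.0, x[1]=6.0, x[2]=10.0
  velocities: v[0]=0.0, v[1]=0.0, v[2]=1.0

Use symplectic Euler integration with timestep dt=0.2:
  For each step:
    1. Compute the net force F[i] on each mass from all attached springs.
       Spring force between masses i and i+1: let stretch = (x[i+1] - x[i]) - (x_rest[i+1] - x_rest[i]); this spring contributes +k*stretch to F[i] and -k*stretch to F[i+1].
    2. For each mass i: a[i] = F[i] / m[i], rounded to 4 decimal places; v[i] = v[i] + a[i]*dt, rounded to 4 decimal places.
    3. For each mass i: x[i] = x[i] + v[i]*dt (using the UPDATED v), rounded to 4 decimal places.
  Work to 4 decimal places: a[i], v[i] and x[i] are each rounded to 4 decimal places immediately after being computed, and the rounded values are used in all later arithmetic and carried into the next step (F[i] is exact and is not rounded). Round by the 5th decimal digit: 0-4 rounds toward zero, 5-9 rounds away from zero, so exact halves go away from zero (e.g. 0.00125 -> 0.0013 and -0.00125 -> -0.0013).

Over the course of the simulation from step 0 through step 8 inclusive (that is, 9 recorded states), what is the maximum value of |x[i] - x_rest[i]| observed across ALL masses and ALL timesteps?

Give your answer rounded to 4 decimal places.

Answer: 2.2313

Derivation:
Step 0: x=[5.0000 6.0000 10.0000] v=[0.0000 0.0000 1.0000]
Step 1: x=[4.5200 6.4800 10.2000] v=[-2.4000 2.4000 1.0000]
Step 2: x=[3.7136 7.2416 10.4224] v=[-4.0320 3.8080 1.1120]
Step 3: x=[2.8317 7.9476 10.7103] v=[-4.4096 3.5302 1.4397]
Step 4: x=[2.1283 8.2771 11.0972] v=[-3.5169 1.6476 1.9346]
Step 5: x=[1.7687 8.0740 11.5785] v=[-1.7979 -1.0154 2.4066]
Step 6: x=[1.7780 7.4228 12.0995] v=[0.0463 -3.2560 2.6048]
Step 7: x=[2.0504 6.6167 12.5663] v=[1.3621 -4.0305 2.3341]
Step 8: x=[2.4134 6.0319 12.8772] v=[1.8151 -2.9239 1.5543]
Max displacement = 2.2313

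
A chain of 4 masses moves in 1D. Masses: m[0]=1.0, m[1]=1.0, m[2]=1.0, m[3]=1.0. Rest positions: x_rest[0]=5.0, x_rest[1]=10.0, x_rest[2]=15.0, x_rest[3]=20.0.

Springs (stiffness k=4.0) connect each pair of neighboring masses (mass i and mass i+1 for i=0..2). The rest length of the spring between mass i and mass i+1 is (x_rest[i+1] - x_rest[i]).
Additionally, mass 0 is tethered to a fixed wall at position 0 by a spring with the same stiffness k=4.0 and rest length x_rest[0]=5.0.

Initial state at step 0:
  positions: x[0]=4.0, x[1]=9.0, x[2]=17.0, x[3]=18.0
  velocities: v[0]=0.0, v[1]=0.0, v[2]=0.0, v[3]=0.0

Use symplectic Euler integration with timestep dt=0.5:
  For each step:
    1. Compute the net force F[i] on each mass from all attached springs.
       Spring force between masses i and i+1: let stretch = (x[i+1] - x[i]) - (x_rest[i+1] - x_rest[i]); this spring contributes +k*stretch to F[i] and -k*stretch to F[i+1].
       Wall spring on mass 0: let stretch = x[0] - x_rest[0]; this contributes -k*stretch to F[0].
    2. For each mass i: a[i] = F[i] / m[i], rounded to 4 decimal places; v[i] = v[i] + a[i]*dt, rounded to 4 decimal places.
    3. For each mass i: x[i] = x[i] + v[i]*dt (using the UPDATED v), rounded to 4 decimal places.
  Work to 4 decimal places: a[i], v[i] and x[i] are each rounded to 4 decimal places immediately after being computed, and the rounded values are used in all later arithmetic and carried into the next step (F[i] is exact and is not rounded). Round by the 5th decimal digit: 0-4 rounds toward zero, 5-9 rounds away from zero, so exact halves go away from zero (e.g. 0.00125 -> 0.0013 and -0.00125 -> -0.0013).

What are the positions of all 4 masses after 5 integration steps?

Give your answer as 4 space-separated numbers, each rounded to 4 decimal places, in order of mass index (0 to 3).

Answer: 9.0000 7.0000 15.0000 21.0000

Derivation:
Step 0: x=[4.0000 9.0000 17.0000 18.0000] v=[0.0000 0.0000 0.0000 0.0000]
Step 1: x=[5.0000 12.0000 10.0000 22.0000] v=[2.0000 6.0000 -14.0000 8.0000]
Step 2: x=[8.0000 6.0000 17.0000 19.0000] v=[6.0000 -12.0000 14.0000 -6.0000]
Step 3: x=[1.0000 13.0000 15.0000 19.0000] v=[-14.0000 14.0000 -4.0000 0.0000]
Step 4: x=[5.0000 10.0000 15.0000 20.0000] v=[8.0000 -6.0000 0.0000 2.0000]
Step 5: x=[9.0000 7.0000 15.0000 21.0000] v=[8.0000 -6.0000 0.0000 2.0000]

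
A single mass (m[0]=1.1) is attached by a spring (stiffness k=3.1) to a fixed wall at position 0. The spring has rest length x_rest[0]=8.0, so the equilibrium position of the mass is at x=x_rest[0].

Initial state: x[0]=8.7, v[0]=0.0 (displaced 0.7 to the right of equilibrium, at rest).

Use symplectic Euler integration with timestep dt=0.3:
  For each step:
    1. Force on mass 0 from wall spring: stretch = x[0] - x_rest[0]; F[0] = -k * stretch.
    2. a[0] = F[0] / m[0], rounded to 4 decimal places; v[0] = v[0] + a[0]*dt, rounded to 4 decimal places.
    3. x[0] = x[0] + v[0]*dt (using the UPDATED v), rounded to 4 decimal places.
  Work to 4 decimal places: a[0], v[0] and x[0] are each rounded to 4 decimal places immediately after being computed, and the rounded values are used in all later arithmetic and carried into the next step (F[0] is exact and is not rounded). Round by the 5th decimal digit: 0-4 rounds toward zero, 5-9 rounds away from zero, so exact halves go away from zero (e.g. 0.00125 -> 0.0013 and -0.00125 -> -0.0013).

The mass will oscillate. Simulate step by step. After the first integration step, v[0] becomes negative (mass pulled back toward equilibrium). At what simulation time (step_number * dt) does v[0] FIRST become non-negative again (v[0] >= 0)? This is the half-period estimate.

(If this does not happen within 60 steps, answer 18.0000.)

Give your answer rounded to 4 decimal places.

Answer: 2.1000

Derivation:
Step 0: x=[8.7000] v=[0.0000]
Step 1: x=[8.5225] v=[-0.5918]
Step 2: x=[8.2124] v=[-1.0336]
Step 3: x=[7.8484] v=[-1.2132]
Step 4: x=[7.5229] v=[-1.0850]
Step 5: x=[7.3184] v=[-0.6816]
Step 6: x=[7.2868] v=[-0.1053]
Step 7: x=[7.4361] v=[0.4977]
First v>=0 after going negative at step 7, time=2.1000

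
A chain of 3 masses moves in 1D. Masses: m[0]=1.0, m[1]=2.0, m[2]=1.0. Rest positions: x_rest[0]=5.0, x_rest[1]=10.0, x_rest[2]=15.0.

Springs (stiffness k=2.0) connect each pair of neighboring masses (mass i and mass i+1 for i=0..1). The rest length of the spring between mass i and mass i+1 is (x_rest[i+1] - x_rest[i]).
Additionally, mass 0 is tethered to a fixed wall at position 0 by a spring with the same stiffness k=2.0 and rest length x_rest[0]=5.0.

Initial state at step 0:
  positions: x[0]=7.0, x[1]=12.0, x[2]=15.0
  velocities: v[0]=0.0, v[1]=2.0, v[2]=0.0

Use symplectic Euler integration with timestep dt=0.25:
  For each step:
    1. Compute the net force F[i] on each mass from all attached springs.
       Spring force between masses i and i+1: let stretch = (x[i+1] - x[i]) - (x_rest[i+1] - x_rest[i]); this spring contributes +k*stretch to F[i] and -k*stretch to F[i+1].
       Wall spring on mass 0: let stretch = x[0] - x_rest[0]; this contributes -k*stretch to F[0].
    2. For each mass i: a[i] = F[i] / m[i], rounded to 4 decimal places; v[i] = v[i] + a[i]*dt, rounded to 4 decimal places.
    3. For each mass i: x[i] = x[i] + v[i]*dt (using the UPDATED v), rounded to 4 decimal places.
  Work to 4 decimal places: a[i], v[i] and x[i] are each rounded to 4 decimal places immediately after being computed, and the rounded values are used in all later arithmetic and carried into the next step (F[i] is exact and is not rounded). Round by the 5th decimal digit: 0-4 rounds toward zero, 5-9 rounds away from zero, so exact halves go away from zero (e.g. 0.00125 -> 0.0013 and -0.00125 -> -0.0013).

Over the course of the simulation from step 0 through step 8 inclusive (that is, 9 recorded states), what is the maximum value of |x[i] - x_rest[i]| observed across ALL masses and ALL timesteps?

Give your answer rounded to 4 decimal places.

Answer: 4.6029

Derivation:
Step 0: x=[7.0000 12.0000 15.0000] v=[0.0000 2.0000 0.0000]
Step 1: x=[6.7500 12.3750 15.2500] v=[-1.0000 1.5000 1.0000]
Step 2: x=[6.3594 12.5781 15.7656] v=[-1.5625 0.8125 2.0625]
Step 3: x=[5.9512 12.5918 16.5078] v=[-1.6329 0.0547 2.9688]
Step 4: x=[5.6292 12.4352 17.3855] v=[-1.2882 -0.6265 3.5108]
Step 5: x=[5.4543 12.1626 18.2694] v=[-0.6998 -1.0904 3.5357]
Step 6: x=[5.4361 11.8524 19.0150] v=[-0.0728 -1.2408 2.9823]
Step 7: x=[5.5404 11.5889 19.4903] v=[0.4173 -1.0542 1.9010]
Step 8: x=[5.7083 11.4412 19.6029] v=[0.6714 -0.5910 0.4503]
Max displacement = 4.6029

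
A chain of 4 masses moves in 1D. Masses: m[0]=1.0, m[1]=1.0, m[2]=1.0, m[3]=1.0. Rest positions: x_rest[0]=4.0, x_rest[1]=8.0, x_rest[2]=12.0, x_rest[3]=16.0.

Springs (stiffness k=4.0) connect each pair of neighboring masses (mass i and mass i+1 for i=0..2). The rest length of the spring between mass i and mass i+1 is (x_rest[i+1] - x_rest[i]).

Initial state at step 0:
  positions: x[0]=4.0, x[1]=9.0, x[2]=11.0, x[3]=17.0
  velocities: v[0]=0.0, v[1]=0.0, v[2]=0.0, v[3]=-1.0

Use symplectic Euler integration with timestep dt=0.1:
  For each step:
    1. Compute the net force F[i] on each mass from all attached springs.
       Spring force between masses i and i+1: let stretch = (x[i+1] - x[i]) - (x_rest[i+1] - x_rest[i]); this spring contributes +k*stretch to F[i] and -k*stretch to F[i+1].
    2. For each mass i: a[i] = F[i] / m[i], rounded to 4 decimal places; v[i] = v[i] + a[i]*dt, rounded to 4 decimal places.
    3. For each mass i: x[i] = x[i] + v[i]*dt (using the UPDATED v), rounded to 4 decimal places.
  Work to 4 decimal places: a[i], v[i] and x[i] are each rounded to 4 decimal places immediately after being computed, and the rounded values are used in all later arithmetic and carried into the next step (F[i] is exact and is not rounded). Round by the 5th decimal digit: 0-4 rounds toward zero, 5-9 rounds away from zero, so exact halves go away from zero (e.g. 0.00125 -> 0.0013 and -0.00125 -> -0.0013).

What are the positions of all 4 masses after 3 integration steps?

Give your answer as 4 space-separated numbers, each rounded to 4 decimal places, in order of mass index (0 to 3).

Step 0: x=[4.0000 9.0000 11.0000 17.0000] v=[0.0000 0.0000 0.0000 -1.0000]
Step 1: x=[4.0400 8.8800 11.1600 16.8200] v=[0.4000 -1.2000 1.6000 -1.8000]
Step 2: x=[4.1136 8.6576 11.4552 16.5736] v=[0.7360 -2.2240 2.9520 -2.4640]
Step 3: x=[4.2090 8.3653 11.8432 16.2825] v=[0.9536 -2.9226 3.8803 -2.9114]

Answer: 4.2090 8.3653 11.8432 16.2825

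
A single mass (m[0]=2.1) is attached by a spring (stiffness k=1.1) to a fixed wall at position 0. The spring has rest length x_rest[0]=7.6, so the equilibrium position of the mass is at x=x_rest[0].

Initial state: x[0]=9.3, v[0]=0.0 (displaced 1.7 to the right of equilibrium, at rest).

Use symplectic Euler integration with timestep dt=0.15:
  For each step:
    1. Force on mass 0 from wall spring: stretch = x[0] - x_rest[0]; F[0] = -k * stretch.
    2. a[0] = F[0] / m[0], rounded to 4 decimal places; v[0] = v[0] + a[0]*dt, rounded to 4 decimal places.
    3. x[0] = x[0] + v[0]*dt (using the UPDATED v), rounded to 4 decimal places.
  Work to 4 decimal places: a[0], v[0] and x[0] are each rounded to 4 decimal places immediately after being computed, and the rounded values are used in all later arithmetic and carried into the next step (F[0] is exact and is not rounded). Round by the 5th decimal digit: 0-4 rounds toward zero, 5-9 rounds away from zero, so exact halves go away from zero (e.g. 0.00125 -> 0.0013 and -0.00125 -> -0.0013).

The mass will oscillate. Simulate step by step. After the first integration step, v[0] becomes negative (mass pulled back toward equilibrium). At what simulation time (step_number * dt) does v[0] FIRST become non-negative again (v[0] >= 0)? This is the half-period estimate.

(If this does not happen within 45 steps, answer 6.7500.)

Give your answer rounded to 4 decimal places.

Step 0: x=[9.3000] v=[0.0000]
Step 1: x=[9.2800] v=[-0.1336]
Step 2: x=[9.2402] v=[-0.2656]
Step 3: x=[9.1810] v=[-0.3945]
Step 4: x=[9.1032] v=[-0.5187]
Step 5: x=[9.0077] v=[-0.6368]
Step 6: x=[8.8956] v=[-0.7474]
Step 7: x=[8.7682] v=[-0.8492]
Step 8: x=[8.6271] v=[-0.9410]
Step 9: x=[8.4738] v=[-1.0217]
Step 10: x=[8.3102] v=[-1.0904]
Step 11: x=[8.1383] v=[-1.1462]
Step 12: x=[7.9600] v=[-1.1885]
Step 13: x=[7.7775] v=[-1.2168]
Step 14: x=[7.5929] v=[-1.2308]
Step 15: x=[7.4084] v=[-1.2302]
Step 16: x=[7.2261] v=[-1.2151]
Step 17: x=[7.0482] v=[-1.1857]
Step 18: x=[6.8768] v=[-1.1424]
Step 19: x=[6.7140] v=[-1.0856]
Step 20: x=[6.5616] v=[-1.0160]
Step 21: x=[6.4214] v=[-0.9344]
Step 22: x=[6.2951] v=[-0.8418]
Step 23: x=[6.1842] v=[-0.7393]
Step 24: x=[6.0900] v=[-0.6281]
Step 25: x=[6.0136] v=[-0.5095]
Step 26: x=[5.9559] v=[-0.3849]
Step 27: x=[5.9175] v=[-0.2557]
Step 28: x=[5.8990] v=[-0.1235]
Step 29: x=[5.9005] v=[0.0102]
First v>=0 after going negative at step 29, time=4.3500

Answer: 4.3500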